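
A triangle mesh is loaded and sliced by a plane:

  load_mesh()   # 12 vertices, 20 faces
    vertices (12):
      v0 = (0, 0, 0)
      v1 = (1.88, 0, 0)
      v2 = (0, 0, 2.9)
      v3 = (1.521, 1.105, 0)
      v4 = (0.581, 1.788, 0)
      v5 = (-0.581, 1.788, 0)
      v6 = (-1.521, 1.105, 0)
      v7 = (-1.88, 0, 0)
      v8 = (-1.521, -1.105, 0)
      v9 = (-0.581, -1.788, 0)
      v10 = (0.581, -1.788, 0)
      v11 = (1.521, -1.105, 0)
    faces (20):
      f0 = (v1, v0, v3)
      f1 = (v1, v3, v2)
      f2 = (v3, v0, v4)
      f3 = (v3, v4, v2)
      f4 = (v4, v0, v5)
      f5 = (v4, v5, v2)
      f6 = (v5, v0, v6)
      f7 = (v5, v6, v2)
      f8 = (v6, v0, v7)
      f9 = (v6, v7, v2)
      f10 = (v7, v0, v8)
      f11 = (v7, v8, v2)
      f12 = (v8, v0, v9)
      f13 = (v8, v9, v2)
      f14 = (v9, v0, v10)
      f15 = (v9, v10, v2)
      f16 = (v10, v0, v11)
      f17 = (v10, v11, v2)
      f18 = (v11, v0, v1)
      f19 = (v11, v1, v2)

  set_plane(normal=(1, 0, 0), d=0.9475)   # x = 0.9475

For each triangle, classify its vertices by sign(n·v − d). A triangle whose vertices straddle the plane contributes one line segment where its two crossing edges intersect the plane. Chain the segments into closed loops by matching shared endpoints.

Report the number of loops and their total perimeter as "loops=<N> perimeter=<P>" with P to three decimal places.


Straddling triangles (8 of 20):
  (v1,v0,v3) [+-+] → (0.9475, 0, 0)–(0.9475, 0.688355, 0)  len=0.6884
  (v1,v3,v2) [++-] → (0.9475, 0.688355, 1.09346)–(0.9475, 0, 1.43843)  len=0.7700
  (v3,v0,v4) [+--] → (0.9475, 0.688355, 0)–(0.9475, 1.5217, 0)  len=0.8333
  (v3,v4,v2) [+--] → (0.9475, 1.5217, 0)–(0.9475, 0.688355, 1.09346)  len=1.3748
  (v10,v0,v11) [--+] → (0.9475, -0.688355, 0)–(0.9475, -1.5217, 0)  len=0.8333
  (v10,v11,v2) [-+-] → (0.9475, -1.5217, 0)–(0.9475, -0.688355, 1.09346)  len=1.3748
  (v11,v0,v1) [+-+] → (0.9475, -0.688355, 0)–(0.9475, 0, 0)  len=0.6884
  (v11,v1,v2) [++-] → (0.9475, 0, 1.43843)–(0.9475, -0.688355, 1.09346)  len=0.7700

Chained into 1 loop(s):
  loop 1: 8 segments, perimeter = 7.3330
Total perimeter = 7.333

loops=1 perimeter=7.333


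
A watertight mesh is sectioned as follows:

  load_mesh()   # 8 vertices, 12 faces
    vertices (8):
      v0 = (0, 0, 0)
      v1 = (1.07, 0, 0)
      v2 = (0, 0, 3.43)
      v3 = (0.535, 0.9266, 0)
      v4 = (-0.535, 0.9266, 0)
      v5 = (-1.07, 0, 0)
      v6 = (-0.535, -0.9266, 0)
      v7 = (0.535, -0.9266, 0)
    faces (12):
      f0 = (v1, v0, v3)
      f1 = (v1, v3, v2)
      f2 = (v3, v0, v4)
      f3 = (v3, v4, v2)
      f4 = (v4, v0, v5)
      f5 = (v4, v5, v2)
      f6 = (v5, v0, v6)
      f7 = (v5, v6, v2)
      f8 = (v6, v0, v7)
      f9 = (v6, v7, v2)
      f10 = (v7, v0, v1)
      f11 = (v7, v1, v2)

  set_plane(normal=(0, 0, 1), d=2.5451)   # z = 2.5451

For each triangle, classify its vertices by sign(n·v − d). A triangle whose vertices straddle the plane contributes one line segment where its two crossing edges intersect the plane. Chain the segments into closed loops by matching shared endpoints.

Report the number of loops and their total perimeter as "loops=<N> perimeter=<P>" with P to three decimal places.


Straddling triangles (6 of 12):
  (v1,v3,v2) [--+] → (0.138024, 0.239052, 2.5451)–(0.276048, 0, 2.5451)  len=0.2760
  (v3,v4,v2) [--+] → (-0.138024, 0.239052, 2.5451)–(0.138024, 0.239052, 2.5451)  len=0.2760
  (v4,v5,v2) [--+] → (-0.276048, 0, 2.5451)–(-0.138024, 0.239052, 2.5451)  len=0.2760
  (v5,v6,v2) [--+] → (-0.138024, -0.239052, 2.5451)–(-0.276048, 0, 2.5451)  len=0.2760
  (v6,v7,v2) [--+] → (0.138024, -0.239052, 2.5451)–(-0.138024, -0.239052, 2.5451)  len=0.2760
  (v7,v1,v2) [--+] → (0.276048, 0, 2.5451)–(0.138024, -0.239052, 2.5451)  len=0.2760

Chained into 1 loop(s):
  loop 1: 6 segments, perimeter = 1.6562
Total perimeter = 1.656

loops=1 perimeter=1.656


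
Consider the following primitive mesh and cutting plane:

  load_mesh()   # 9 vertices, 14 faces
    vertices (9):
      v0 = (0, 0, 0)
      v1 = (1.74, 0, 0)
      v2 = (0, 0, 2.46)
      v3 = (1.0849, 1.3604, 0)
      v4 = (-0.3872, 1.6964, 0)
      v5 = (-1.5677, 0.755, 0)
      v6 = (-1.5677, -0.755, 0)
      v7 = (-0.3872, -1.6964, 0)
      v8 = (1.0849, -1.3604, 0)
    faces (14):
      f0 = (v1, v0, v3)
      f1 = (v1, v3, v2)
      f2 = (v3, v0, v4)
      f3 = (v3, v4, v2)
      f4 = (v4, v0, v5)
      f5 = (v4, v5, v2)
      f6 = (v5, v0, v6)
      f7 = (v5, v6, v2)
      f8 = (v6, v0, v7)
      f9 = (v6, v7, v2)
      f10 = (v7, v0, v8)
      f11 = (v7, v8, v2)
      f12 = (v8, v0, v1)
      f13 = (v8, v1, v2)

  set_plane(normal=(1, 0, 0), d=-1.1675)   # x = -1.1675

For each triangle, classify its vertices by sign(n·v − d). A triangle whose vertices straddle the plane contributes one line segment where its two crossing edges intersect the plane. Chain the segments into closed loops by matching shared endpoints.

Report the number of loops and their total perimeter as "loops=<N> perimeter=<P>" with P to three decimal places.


Straddling triangles (6 of 14):
  (v4,v0,v5) [++-] → (-1.1675, 0.562265, 0)–(-1.1675, 1.07414, 0)  len=0.5119
  (v4,v5,v2) [+-+] → (-1.1675, 1.07414, 0)–(-1.1675, 0.562265, 0.627985)  len=0.8102
  (v5,v0,v6) [-+-] → (-1.1675, 0.562265, 0)–(-1.1675, -0.562265, 0)  len=1.1245
  (v5,v6,v2) [--+] → (-1.1675, -0.562265, 0.627985)–(-1.1675, 0.562265, 0.627985)  len=1.1245
  (v6,v0,v7) [-++] → (-1.1675, -0.562265, 0)–(-1.1675, -1.07414, 0)  len=0.5119
  (v6,v7,v2) [-++] → (-1.1675, -1.07414, 0)–(-1.1675, -0.562265, 0.627985)  len=0.8102

Chained into 1 loop(s):
  loop 1: 6 segments, perimeter = 4.8932
Total perimeter = 4.893

loops=1 perimeter=4.893


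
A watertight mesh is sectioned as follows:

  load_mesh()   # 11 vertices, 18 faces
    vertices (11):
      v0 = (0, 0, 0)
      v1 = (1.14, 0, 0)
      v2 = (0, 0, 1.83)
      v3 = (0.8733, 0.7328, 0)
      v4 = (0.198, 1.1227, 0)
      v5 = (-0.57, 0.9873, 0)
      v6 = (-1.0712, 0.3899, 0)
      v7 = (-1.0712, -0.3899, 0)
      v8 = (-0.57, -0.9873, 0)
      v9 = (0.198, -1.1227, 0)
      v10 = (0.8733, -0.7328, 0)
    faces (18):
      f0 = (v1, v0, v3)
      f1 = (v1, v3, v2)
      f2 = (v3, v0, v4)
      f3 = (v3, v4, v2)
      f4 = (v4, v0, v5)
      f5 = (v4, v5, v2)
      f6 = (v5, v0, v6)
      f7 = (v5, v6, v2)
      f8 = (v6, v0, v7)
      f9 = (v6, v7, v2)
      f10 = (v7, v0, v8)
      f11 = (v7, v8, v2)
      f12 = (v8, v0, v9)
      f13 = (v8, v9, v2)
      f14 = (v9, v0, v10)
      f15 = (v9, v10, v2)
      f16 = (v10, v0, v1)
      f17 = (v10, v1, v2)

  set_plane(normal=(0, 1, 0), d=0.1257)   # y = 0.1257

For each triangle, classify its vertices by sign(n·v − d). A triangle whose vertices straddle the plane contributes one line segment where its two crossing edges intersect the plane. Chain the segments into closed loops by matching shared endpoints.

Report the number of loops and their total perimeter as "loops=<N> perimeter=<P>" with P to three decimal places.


loops=1 perimeter=6.104

Straddling triangles (10 of 18):
  (v1,v0,v3) [--+] → (0.149801, 0.1257, 0)–(1.09425, 0.1257, 0)  len=0.9445
  (v1,v3,v2) [-+-] → (1.09425, 0.1257, 0)–(0.149801, 0.1257, 1.51609)  len=1.7862
  (v3,v0,v4) [+-+] → (0.149801, 0.1257, 0)–(0.0221685, 0.1257, 0)  len=0.1276
  (v3,v4,v2) [++-] → (0.0221685, 0.1257, 1.62511)–(0.149801, 0.1257, 1.51609)  len=0.1679
  (v4,v0,v5) [+-+] → (0.0221685, 0.1257, 0)–(-0.0725706, 0.1257, 0)  len=0.0947
  (v4,v5,v2) [++-] → (-0.0725706, 0.1257, 1.59701)–(0.0221685, 0.1257, 1.62511)  len=0.0988
  (v5,v0,v6) [+-+] → (-0.0725706, 0.1257, 0)–(-0.345345, 0.1257, 0)  len=0.2728
  (v5,v6,v2) [++-] → (-0.345345, 0.1257, 1.24003)–(-0.0725706, 0.1257, 1.59701)  len=0.4493
  (v6,v0,v7) [+--] → (-0.345345, 0.1257, 0)–(-1.0712, 0.1257, 0)  len=0.7259
  (v6,v7,v2) [+--] → (-1.0712, 0.1257, 0)–(-0.345345, 0.1257, 1.24003)  len=1.4368

Chained into 1 loop(s):
  loop 1: 10 segments, perimeter = 6.1044
Total perimeter = 6.104


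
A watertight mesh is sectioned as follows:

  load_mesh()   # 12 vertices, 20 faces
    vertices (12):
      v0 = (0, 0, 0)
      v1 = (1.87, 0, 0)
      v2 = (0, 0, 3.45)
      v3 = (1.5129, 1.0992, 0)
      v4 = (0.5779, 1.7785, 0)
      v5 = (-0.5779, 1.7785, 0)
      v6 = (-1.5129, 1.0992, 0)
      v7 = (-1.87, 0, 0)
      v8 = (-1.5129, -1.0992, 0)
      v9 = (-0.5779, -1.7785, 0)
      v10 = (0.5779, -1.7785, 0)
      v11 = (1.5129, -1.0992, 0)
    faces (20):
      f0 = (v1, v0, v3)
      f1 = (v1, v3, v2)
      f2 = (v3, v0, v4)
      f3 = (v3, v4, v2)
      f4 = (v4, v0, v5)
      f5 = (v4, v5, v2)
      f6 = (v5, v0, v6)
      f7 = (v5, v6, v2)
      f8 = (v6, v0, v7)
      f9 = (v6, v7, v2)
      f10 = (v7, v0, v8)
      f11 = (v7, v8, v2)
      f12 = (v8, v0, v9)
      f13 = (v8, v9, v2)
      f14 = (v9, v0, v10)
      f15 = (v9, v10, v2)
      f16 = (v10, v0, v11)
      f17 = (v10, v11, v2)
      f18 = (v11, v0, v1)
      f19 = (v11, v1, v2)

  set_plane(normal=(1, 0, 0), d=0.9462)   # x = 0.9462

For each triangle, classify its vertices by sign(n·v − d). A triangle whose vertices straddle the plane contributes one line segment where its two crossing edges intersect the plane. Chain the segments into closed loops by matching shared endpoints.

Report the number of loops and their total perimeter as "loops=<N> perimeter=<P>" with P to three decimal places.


loops=1 perimeter=7.690

Straddling triangles (8 of 20):
  (v1,v0,v3) [+-+] → (0.9462, 0, 0)–(0.9462, 0.687463, 0)  len=0.6875
  (v1,v3,v2) [++-] → (0.9462, 0.687463, 1.2923)–(0.9462, 0, 1.70434)  len=0.8015
  (v3,v0,v4) [+--] → (0.9462, 0.687463, 0)–(0.9462, 1.51092, 0)  len=0.8235
  (v3,v4,v2) [+--] → (0.9462, 1.51092, 0)–(0.9462, 0.687463, 1.2923)  len=1.5324
  (v10,v0,v11) [--+] → (0.9462, -0.687463, 0)–(0.9462, -1.51092, 0)  len=0.8235
  (v10,v11,v2) [-+-] → (0.9462, -1.51092, 0)–(0.9462, -0.687463, 1.2923)  len=1.5324
  (v11,v0,v1) [+-+] → (0.9462, -0.687463, 0)–(0.9462, 0, 0)  len=0.6875
  (v11,v1,v2) [++-] → (0.9462, 0, 1.70434)–(0.9462, -0.687463, 1.2923)  len=0.8015

Chained into 1 loop(s):
  loop 1: 8 segments, perimeter = 7.6895
Total perimeter = 7.690


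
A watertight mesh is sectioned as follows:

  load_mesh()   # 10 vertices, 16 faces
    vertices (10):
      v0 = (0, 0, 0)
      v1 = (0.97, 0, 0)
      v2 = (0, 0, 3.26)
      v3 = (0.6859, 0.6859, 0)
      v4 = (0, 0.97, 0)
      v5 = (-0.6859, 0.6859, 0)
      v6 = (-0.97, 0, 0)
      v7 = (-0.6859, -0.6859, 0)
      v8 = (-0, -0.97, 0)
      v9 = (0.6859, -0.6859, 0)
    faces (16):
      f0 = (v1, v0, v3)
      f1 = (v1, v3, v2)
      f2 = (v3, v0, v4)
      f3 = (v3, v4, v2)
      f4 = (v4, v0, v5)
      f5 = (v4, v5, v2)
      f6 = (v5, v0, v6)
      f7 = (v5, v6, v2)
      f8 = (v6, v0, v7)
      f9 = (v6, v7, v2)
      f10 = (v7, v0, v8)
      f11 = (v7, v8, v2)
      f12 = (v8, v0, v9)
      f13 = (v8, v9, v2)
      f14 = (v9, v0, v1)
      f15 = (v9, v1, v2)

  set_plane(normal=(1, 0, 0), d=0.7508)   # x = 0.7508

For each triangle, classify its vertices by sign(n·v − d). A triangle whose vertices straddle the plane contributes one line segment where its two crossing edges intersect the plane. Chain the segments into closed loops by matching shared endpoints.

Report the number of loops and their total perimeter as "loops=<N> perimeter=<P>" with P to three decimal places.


Straddling triangles (4 of 16):
  (v1,v0,v3) [+--] → (0.7508, 0, 0)–(0.7508, 0.529213, 0)  len=0.5292
  (v1,v3,v2) [+--] → (0.7508, 0.529213, 0)–(0.7508, 0, 0.736693)  len=0.9071
  (v9,v0,v1) [--+] → (0.7508, 0, 0)–(0.7508, -0.529213, 0)  len=0.5292
  (v9,v1,v2) [-+-] → (0.7508, -0.529213, 0)–(0.7508, 0, 0.736693)  len=0.9071

Chained into 1 loop(s):
  loop 1: 4 segments, perimeter = 2.8726
Total perimeter = 2.873

loops=1 perimeter=2.873


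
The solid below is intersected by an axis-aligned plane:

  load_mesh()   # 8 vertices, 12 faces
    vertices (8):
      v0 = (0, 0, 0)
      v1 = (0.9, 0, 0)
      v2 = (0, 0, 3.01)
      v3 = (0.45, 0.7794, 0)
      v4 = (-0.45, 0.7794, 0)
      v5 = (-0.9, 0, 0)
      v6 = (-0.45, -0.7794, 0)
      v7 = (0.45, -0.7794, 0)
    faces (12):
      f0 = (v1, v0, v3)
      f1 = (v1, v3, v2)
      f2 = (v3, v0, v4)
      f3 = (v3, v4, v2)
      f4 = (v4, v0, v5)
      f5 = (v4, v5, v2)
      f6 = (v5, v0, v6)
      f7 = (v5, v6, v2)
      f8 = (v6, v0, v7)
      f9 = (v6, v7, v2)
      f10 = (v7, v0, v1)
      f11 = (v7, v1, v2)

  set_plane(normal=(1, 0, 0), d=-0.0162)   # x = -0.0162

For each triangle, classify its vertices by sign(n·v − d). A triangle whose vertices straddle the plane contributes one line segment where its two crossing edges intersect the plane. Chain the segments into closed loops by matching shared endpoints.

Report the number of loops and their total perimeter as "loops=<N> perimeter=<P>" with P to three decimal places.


loops=1 perimeter=7.676

Straddling triangles (8 of 12):
  (v3,v0,v4) [++-] → (-0.0162, 0.0280584, 0)–(-0.0162, 0.7794, 0)  len=0.7513
  (v3,v4,v2) [+-+] → (-0.0162, 0.7794, 0)–(-0.0162, 0.0280584, 2.90164)  len=2.9973
  (v4,v0,v5) [-+-] → (-0.0162, 0.0280584, 0)–(-0.0162, 0, 0)  len=0.0281
  (v4,v5,v2) [--+] → (-0.0162, 0, 2.95582)–(-0.0162, 0.0280584, 2.90164)  len=0.0610
  (v5,v0,v6) [-+-] → (-0.0162, 0, 0)–(-0.0162, -0.0280584, 0)  len=0.0281
  (v5,v6,v2) [--+] → (-0.0162, -0.0280584, 2.90164)–(-0.0162, 0, 2.95582)  len=0.0610
  (v6,v0,v7) [-++] → (-0.0162, -0.0280584, 0)–(-0.0162, -0.7794, 0)  len=0.7513
  (v6,v7,v2) [-++] → (-0.0162, -0.7794, 0)–(-0.0162, -0.0280584, 2.90164)  len=2.9973

Chained into 1 loop(s):
  loop 1: 8 segments, perimeter = 7.6755
Total perimeter = 7.676


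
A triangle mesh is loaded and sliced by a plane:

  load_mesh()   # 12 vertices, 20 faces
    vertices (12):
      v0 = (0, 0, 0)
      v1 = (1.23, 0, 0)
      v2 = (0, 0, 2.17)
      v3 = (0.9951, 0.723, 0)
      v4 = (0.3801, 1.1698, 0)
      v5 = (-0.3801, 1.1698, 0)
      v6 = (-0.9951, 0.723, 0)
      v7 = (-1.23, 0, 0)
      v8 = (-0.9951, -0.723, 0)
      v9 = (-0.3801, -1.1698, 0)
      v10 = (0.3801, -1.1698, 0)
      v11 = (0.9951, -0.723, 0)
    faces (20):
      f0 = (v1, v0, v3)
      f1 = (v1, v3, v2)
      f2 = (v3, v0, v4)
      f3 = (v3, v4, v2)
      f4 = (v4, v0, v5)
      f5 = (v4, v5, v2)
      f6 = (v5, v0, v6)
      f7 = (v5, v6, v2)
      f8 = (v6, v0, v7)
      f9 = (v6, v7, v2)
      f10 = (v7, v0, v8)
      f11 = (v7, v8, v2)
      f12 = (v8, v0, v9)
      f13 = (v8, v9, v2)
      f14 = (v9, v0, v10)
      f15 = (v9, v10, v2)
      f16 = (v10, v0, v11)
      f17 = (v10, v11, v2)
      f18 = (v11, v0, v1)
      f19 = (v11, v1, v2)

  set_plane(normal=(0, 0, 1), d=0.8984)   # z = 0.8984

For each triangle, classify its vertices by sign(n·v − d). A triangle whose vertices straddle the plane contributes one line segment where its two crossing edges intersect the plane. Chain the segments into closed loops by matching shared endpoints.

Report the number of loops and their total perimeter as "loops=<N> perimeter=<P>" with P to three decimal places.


loops=1 perimeter=4.455

Straddling triangles (10 of 20):
  (v1,v3,v2) [--+] → (0.583119, 0.423671, 0.8984)–(0.720769, 0, 0.8984)  len=0.4455
  (v3,v4,v2) [--+] → (0.222735, 0.685492, 0.8984)–(0.583119, 0.423671, 0.8984)  len=0.4455
  (v4,v5,v2) [--+] → (-0.222735, 0.685492, 0.8984)–(0.222735, 0.685492, 0.8984)  len=0.4455
  (v5,v6,v2) [--+] → (-0.583119, 0.423671, 0.8984)–(-0.222735, 0.685492, 0.8984)  len=0.4455
  (v6,v7,v2) [--+] → (-0.720769, 0, 0.8984)–(-0.583119, 0.423671, 0.8984)  len=0.4455
  (v7,v8,v2) [--+] → (-0.583119, -0.423671, 0.8984)–(-0.720769, 0, 0.8984)  len=0.4455
  (v8,v9,v2) [--+] → (-0.222735, -0.685492, 0.8984)–(-0.583119, -0.423671, 0.8984)  len=0.4455
  (v9,v10,v2) [--+] → (0.222735, -0.685492, 0.8984)–(-0.222735, -0.685492, 0.8984)  len=0.4455
  (v10,v11,v2) [--+] → (0.583119, -0.423671, 0.8984)–(0.222735, -0.685492, 0.8984)  len=0.4455
  (v11,v1,v2) [--+] → (0.720769, 0, 0.8984)–(0.583119, -0.423671, 0.8984)  len=0.4455

Chained into 1 loop(s):
  loop 1: 10 segments, perimeter = 4.4546
Total perimeter = 4.455


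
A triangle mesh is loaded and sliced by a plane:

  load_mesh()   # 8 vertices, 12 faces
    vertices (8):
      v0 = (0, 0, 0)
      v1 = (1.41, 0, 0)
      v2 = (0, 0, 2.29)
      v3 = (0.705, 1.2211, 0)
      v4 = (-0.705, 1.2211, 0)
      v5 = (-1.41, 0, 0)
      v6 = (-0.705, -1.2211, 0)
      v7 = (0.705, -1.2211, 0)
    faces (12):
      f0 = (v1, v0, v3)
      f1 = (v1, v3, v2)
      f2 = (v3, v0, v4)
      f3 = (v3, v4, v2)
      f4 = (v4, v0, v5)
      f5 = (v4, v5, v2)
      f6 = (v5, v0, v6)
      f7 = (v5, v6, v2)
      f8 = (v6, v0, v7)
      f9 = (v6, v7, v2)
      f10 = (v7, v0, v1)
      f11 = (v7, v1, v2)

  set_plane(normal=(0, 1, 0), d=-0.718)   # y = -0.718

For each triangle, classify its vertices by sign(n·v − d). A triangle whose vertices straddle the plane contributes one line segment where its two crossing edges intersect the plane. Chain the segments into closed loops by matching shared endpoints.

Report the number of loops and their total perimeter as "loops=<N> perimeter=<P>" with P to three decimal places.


loops=1 perimeter=5.036

Straddling triangles (6 of 12):
  (v5,v0,v6) [++-] → (-0.414536, -0.718, 0)–(-0.995464, -0.718, 0)  len=0.5809
  (v5,v6,v2) [+-+] → (-0.995464, -0.718, 0)–(-0.414536, -0.718, 0.943493)  len=1.1080
  (v6,v0,v7) [-+-] → (-0.414536, -0.718, 0)–(0.414536, -0.718, 0)  len=0.8291
  (v6,v7,v2) [--+] → (0.414536, -0.718, 0.943493)–(-0.414536, -0.718, 0.943493)  len=0.8291
  (v7,v0,v1) [-++] → (0.414536, -0.718, 0)–(0.995464, -0.718, 0)  len=0.5809
  (v7,v1,v2) [-++] → (0.995464, -0.718, 0)–(0.414536, -0.718, 0.943493)  len=1.1080

Chained into 1 loop(s):
  loop 1: 6 segments, perimeter = 5.0360
Total perimeter = 5.036


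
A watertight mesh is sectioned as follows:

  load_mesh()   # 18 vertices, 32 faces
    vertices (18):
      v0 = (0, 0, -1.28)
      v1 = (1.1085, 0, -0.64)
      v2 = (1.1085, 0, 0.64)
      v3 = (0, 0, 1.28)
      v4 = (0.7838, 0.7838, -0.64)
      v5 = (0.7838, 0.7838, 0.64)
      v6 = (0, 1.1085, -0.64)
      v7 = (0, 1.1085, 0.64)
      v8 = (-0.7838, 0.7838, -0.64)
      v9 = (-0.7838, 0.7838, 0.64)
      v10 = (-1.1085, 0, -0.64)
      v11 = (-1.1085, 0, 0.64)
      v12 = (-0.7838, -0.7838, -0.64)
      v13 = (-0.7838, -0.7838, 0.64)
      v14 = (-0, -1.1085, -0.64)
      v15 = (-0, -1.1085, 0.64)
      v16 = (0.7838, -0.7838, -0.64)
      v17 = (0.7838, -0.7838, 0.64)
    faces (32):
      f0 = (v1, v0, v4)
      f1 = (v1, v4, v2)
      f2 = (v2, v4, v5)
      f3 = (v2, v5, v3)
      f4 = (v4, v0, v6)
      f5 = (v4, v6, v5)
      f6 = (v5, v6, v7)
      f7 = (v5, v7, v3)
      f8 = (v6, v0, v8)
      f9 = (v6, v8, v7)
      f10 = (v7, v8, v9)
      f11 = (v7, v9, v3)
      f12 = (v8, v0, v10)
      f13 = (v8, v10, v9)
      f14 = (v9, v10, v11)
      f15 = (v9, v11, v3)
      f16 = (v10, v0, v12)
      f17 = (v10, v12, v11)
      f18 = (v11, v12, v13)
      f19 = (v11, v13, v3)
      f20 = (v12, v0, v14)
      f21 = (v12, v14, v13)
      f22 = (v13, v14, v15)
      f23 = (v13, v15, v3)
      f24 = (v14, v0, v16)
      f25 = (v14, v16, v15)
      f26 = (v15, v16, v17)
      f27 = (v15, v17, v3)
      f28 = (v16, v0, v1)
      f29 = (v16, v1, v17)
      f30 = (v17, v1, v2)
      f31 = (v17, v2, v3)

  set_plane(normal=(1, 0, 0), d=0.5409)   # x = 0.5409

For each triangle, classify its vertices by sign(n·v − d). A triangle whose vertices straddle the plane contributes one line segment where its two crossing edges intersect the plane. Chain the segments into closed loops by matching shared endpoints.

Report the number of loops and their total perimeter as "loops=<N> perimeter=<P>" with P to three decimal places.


Straddling triangles (12 of 32):
  (v1,v0,v4) [+-+] → (0.5409, 0, -0.967708)–(0.5409, 0.5409, -0.838336)  len=0.5562
  (v2,v5,v3) [++-] → (0.5409, 0.5409, 0.838336)–(0.5409, 0, 0.967708)  len=0.5562
  (v4,v0,v6) [+--] → (0.5409, 0.5409, -0.838336)–(0.5409, 0.884425, -0.64)  len=0.3967
  (v4,v6,v5) [+-+] → (0.5409, 0.884425, -0.64)–(0.5409, 0.884425, 0.243327)  len=0.8833
  (v5,v6,v7) [+--] → (0.5409, 0.884425, 0.243327)–(0.5409, 0.884425, 0.64)  len=0.3967
  (v5,v7,v3) [+--] → (0.5409, 0.884425, 0.64)–(0.5409, 0.5409, 0.838336)  len=0.3967
  (v14,v0,v16) [--+] → (0.5409, -0.5409, -0.838336)–(0.5409, -0.884425, -0.64)  len=0.3967
  (v14,v16,v15) [-+-] → (0.5409, -0.884425, -0.64)–(0.5409, -0.884425, -0.243327)  len=0.3967
  (v15,v16,v17) [-++] → (0.5409, -0.884425, -0.243327)–(0.5409, -0.884425, 0.64)  len=0.8833
  (v15,v17,v3) [-+-] → (0.5409, -0.884425, 0.64)–(0.5409, -0.5409, 0.838336)  len=0.3967
  (v16,v0,v1) [+-+] → (0.5409, -0.5409, -0.838336)–(0.5409, 0, -0.967708)  len=0.5562
  (v17,v2,v3) [++-] → (0.5409, 0, 0.967708)–(0.5409, -0.5409, 0.838336)  len=0.5562

Chained into 1 loop(s):
  loop 1: 12 segments, perimeter = 6.3713
Total perimeter = 6.371

loops=1 perimeter=6.371


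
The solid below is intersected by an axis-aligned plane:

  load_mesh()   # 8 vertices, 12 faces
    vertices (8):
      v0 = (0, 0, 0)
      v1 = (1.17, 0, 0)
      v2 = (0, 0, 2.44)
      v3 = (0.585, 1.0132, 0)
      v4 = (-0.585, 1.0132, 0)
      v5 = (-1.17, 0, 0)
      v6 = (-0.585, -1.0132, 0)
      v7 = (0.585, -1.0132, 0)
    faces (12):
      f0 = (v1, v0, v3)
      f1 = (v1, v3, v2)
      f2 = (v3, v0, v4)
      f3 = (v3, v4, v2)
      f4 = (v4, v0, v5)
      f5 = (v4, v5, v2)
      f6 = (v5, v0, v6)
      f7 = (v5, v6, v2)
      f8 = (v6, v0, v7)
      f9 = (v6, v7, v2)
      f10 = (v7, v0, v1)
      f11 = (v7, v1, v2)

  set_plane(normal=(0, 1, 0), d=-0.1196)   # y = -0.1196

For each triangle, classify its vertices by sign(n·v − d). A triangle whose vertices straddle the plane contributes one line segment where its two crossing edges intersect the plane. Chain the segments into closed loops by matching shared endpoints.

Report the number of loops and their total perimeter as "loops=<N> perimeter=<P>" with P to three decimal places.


Straddling triangles (6 of 12):
  (v5,v0,v6) [++-] → (-0.0690545, -0.1196, 0)–(-1.10095, -0.1196, 0)  len=1.0319
  (v5,v6,v2) [+-+] → (-1.10095, -0.1196, 0)–(-0.0690545, -0.1196, 2.15198)  len=2.3866
  (v6,v0,v7) [-+-] → (-0.0690545, -0.1196, 0)–(0.0690545, -0.1196, 0)  len=0.1381
  (v6,v7,v2) [--+] → (0.0690545, -0.1196, 2.15198)–(-0.0690545, -0.1196, 2.15198)  len=0.1381
  (v7,v0,v1) [-++] → (0.0690545, -0.1196, 0)–(1.10095, -0.1196, 0)  len=1.0319
  (v7,v1,v2) [-++] → (1.10095, -0.1196, 0)–(0.0690545, -0.1196, 2.15198)  len=2.3866

Chained into 1 loop(s):
  loop 1: 6 segments, perimeter = 7.1132
Total perimeter = 7.113

loops=1 perimeter=7.113


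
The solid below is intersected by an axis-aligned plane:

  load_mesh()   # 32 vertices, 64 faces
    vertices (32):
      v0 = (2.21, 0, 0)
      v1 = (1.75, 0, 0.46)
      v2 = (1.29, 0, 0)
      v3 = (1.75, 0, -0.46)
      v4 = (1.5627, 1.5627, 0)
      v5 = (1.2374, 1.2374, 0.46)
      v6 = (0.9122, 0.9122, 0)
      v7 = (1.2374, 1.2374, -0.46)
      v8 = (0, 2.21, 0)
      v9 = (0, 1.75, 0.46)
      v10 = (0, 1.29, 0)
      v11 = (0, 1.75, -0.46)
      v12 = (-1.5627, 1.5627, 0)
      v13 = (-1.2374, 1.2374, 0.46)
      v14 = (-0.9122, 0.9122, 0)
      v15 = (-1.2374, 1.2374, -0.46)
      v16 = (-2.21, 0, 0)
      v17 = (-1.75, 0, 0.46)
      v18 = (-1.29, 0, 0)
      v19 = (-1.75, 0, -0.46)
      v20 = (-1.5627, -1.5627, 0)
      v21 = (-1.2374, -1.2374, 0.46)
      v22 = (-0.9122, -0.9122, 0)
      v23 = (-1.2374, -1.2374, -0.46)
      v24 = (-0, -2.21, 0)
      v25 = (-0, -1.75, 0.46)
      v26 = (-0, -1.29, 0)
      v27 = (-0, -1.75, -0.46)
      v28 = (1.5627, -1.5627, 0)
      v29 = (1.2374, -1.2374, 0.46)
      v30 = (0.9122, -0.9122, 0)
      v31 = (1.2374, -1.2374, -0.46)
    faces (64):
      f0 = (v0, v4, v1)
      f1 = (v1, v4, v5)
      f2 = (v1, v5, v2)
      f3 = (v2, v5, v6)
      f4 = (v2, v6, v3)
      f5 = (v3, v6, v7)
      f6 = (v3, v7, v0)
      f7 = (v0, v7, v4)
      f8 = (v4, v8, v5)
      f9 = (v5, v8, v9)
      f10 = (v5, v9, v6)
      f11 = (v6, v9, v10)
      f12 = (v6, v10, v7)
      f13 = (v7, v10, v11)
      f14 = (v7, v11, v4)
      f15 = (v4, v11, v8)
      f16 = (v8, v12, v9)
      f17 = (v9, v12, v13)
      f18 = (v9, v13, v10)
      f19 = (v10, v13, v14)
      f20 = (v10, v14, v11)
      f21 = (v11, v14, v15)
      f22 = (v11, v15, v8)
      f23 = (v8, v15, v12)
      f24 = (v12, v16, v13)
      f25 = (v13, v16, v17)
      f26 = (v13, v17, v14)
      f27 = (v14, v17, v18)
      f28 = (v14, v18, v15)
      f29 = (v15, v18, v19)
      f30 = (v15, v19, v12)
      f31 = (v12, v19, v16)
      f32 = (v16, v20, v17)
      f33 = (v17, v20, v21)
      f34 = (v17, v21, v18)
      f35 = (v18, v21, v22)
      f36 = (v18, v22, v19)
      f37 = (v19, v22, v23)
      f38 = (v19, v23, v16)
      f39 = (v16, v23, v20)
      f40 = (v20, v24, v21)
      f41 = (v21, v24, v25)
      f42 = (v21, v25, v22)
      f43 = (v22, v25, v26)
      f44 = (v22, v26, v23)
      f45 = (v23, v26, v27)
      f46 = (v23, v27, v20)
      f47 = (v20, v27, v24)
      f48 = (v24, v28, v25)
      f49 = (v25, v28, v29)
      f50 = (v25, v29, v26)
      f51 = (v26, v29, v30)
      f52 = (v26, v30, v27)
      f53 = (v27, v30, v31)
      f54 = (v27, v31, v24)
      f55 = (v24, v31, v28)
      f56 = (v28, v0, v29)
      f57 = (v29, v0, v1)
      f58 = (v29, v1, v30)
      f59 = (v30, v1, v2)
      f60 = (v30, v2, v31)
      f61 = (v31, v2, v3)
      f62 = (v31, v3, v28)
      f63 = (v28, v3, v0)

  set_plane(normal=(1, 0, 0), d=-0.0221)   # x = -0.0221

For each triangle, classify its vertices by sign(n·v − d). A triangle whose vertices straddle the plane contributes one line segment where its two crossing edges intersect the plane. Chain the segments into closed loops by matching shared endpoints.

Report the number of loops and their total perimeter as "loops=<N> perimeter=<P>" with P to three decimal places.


Straddling triangles (16 of 64):
  (v8,v12,v9) [+-+] → (-0.0221, 2.20085, 0)–(-0.0221, 1.74735, 0.453495)  len=0.6413
  (v9,v12,v13) [+--] → (-0.0221, 1.74735, 0.453495)–(-0.0221, 1.74084, 0.46)  len=0.0092
  (v9,v13,v10) [+-+] → (-0.0221, 1.74084, 0.46)–(-0.0221, 1.28906, 0.00821561)  len=0.6389
  (v10,v13,v14) [+--] → (-0.0221, 1.28906, 0.00821561)–(-0.0221, 1.28085, 0)  len=0.0116
  (v10,v14,v11) [+-+] → (-0.0221, 1.28085, 0)–(-0.0221, 1.7297, -0.448856)  len=0.6348
  (v11,v14,v15) [+--] → (-0.0221, 1.7297, -0.448856)–(-0.0221, 1.74084, -0.46)  len=0.0158
  (v11,v15,v8) [+-+] → (-0.0221, 1.74084, -0.46)–(-0.0221, 2.19263, -0.00821561)  len=0.6389
  (v8,v15,v12) [+--] → (-0.0221, 2.19263, -0.00821561)–(-0.0221, 2.20085, 0)  len=0.0116
  (v20,v24,v21) [-+-] → (-0.0221, -2.20085, 0)–(-0.0221, -2.19263, 0.00821561)  len=0.0116
  (v21,v24,v25) [-++] → (-0.0221, -2.19263, 0.00821561)–(-0.0221, -1.74084, 0.46)  len=0.6389
  (v21,v25,v22) [-+-] → (-0.0221, -1.74084, 0.46)–(-0.0221, -1.7297, 0.448856)  len=0.0158
  (v22,v25,v26) [-++] → (-0.0221, -1.7297, 0.448856)–(-0.0221, -1.28085, 0)  len=0.6348
  (v22,v26,v23) [-+-] → (-0.0221, -1.28085, 0)–(-0.0221, -1.28906, -0.00821561)  len=0.0116
  (v23,v26,v27) [-++] → (-0.0221, -1.28906, -0.00821561)–(-0.0221, -1.74084, -0.46)  len=0.6389
  (v23,v27,v20) [-+-] → (-0.0221, -1.74084, -0.46)–(-0.0221, -1.74735, -0.453495)  len=0.0092
  (v20,v27,v24) [-++] → (-0.0221, -1.74735, -0.453495)–(-0.0221, -2.20085, 0)  len=0.6413

Chained into 2 loop(s):
  loop 1: 8 segments, perimeter = 2.6022
  loop 2: 8 segments, perimeter = 2.6022
Total perimeter = 5.204

loops=2 perimeter=5.204


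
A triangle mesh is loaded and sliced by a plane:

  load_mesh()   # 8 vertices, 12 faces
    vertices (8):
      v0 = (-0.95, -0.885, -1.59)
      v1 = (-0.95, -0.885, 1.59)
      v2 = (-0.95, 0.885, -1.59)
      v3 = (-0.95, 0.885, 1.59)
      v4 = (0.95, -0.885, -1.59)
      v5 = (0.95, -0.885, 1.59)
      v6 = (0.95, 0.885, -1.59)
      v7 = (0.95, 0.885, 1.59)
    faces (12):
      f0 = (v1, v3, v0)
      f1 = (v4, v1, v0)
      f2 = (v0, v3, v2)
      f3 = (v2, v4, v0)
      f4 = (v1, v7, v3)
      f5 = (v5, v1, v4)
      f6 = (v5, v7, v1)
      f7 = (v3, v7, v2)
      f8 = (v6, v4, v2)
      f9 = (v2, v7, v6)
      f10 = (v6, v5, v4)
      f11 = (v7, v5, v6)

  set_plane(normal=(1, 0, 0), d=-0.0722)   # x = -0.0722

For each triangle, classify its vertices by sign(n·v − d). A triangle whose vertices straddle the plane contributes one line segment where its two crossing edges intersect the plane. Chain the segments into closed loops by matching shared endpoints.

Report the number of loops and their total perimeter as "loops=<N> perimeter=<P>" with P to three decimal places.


Straddling triangles (8 of 12):
  (v4,v1,v0) [+--] → (-0.0722, -0.885, 0.12084)–(-0.0722, -0.885, -1.59)  len=1.7108
  (v2,v4,v0) [-+-] → (-0.0722, 0.06726, -1.59)–(-0.0722, -0.885, -1.59)  len=0.9523
  (v1,v7,v3) [-+-] → (-0.0722, -0.06726, 1.59)–(-0.0722, 0.885, 1.59)  len=0.9523
  (v5,v1,v4) [+-+] → (-0.0722, -0.885, 1.59)–(-0.0722, -0.885, 0.12084)  len=1.4692
  (v5,v7,v1) [++-] → (-0.0722, -0.06726, 1.59)–(-0.0722, -0.885, 1.59)  len=0.8177
  (v3,v7,v2) [-+-] → (-0.0722, 0.885, 1.59)–(-0.0722, 0.885, -0.12084)  len=1.7108
  (v6,v4,v2) [++-] → (-0.0722, 0.06726, -1.59)–(-0.0722, 0.885, -1.59)  len=0.8177
  (v2,v7,v6) [-++] → (-0.0722, 0.885, -0.12084)–(-0.0722, 0.885, -1.59)  len=1.4692

Chained into 1 loop(s):
  loop 1: 8 segments, perimeter = 9.9000
Total perimeter = 9.900

loops=1 perimeter=9.900


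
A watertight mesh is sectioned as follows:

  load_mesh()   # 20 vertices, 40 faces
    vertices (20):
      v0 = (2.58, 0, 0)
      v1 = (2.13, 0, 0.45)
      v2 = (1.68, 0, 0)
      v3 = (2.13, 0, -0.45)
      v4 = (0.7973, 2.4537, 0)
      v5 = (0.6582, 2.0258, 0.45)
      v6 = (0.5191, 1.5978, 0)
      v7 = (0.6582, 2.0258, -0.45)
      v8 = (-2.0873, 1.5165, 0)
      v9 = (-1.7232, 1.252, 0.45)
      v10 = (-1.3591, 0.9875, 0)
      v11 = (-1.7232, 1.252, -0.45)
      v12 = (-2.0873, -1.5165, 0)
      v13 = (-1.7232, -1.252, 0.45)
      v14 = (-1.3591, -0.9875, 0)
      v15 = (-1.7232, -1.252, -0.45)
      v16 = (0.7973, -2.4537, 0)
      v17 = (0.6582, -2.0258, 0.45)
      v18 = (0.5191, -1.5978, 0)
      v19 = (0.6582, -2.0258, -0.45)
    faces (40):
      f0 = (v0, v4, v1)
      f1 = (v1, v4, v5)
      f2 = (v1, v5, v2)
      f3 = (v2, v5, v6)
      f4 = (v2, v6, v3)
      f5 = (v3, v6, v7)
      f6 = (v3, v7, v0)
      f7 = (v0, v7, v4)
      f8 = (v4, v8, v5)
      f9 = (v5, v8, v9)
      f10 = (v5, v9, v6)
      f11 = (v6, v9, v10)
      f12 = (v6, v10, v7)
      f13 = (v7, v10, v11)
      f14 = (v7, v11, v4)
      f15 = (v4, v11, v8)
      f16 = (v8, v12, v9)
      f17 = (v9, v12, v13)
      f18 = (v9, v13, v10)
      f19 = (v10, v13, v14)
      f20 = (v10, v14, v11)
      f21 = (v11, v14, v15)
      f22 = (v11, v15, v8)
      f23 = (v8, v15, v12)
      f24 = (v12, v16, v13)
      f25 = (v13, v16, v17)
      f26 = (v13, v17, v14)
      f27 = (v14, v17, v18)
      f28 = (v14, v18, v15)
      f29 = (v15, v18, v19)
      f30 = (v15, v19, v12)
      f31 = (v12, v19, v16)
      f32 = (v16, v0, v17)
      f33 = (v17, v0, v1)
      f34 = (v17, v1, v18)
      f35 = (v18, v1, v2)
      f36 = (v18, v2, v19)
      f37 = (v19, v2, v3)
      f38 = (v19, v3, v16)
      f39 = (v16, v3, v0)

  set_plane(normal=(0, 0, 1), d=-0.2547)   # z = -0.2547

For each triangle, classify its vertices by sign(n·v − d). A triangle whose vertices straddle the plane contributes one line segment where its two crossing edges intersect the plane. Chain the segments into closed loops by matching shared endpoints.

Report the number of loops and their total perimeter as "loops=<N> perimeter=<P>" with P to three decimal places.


Straddling triangles (20 of 40):
  (v2,v6,v3) [++-] → (1.43087, 0.693445, -0.2547)–(1.9347, 0, -0.2547)  len=0.8572
  (v3,v6,v7) [-+-] → (1.43087, 0.693445, -0.2547)–(0.597831, 1.84005, -0.2547)  len=1.4173
  (v3,v7,v0) [--+] → (1.49226, 1.1466, -0.2547)–(2.3253, 0, -0.2547)  len=1.4173
  (v0,v7,v4) [+-+] → (1.49226, 1.1466, -0.2547)–(0.718569, 2.21151, -0.2547)  len=1.3163
  (v6,v10,v7) [++-] → (-0.217308, 1.57518, -0.2547)–(0.597831, 1.84005, -0.2547)  len=0.8571
  (v7,v10,v11) [-+-] → (-0.217308, 1.57518, -0.2547)–(-1.56518, 1.13721, -0.2547)  len=1.4172
  (v7,v11,v4) [--+] → (-0.629303, 1.77354, -0.2547)–(0.718569, 2.21151, -0.2547)  len=1.4172
  (v4,v11,v8) [+-+] → (-0.629303, 1.77354, -0.2547)–(-1.88122, 1.36679, -0.2547)  len=1.3163
  (v10,v14,v11) [++-] → (-1.56518, 0.280057, -0.2547)–(-1.56518, 1.13721, -0.2547)  len=0.8572
  (v11,v14,v15) [-+-] → (-1.56518, 0.280057, -0.2547)–(-1.56518, -1.13721, -0.2547)  len=1.4173
  (v11,v15,v8) [--+] → (-1.88122, -0.050471, -0.2547)–(-1.88122, 1.36679, -0.2547)  len=1.4173
  (v8,v15,v12) [+-+] → (-1.88122, -0.050471, -0.2547)–(-1.88122, -1.36679, -0.2547)  len=1.3163
  (v14,v18,v15) [++-] → (-0.750042, -1.40208, -0.2547)–(-1.56518, -1.13721, -0.2547)  len=0.8571
  (v15,v18,v19) [-+-] → (-0.750042, -1.40208, -0.2547)–(0.597831, -1.84005, -0.2547)  len=1.4172
  (v15,v19,v12) [--+] → (-0.533347, -1.80476, -0.2547)–(-1.88122, -1.36679, -0.2547)  len=1.4172
  (v12,v19,v16) [+-+] → (-0.533347, -1.80476, -0.2547)–(0.718569, -2.21151, -0.2547)  len=1.3163
  (v18,v2,v19) [++-] → (1.10166, -1.1466, -0.2547)–(0.597831, -1.84005, -0.2547)  len=0.8572
  (v19,v2,v3) [-+-] → (1.10166, -1.1466, -0.2547)–(1.9347, 0, -0.2547)  len=1.4173
  (v19,v3,v16) [--+] → (1.55161, -1.06491, -0.2547)–(0.718569, -2.21151, -0.2547)  len=1.4173
  (v16,v3,v0) [+-+] → (1.55161, -1.06491, -0.2547)–(2.3253, 0, -0.2547)  len=1.3163

Chained into 2 loop(s):
  loop 1: 10 segments, perimeter = 11.3719
  loop 2: 10 segments, perimeter = 13.6679
Total perimeter = 25.040

loops=2 perimeter=25.040


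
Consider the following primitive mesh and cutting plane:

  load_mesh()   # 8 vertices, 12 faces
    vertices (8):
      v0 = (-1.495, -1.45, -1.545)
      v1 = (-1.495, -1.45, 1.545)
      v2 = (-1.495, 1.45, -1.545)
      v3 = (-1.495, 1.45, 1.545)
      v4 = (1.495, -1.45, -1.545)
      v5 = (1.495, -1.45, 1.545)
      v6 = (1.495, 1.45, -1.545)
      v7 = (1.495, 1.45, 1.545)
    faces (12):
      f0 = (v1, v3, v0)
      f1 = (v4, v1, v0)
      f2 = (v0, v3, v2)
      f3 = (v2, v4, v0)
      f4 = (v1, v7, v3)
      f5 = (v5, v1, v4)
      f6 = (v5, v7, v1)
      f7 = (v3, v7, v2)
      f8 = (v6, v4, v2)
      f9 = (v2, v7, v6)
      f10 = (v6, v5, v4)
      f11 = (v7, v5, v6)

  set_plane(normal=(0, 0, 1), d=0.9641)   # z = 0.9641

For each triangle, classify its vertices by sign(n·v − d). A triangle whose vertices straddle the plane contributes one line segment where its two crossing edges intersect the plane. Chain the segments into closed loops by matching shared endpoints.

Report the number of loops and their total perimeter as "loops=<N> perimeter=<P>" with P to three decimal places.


Straddling triangles (8 of 12):
  (v1,v3,v0) [++-] → (-1.495, 0.904819, 0.9641)–(-1.495, -1.45, 0.9641)  len=2.3548
  (v4,v1,v0) [-+-] → (-0.932899, -1.45, 0.9641)–(-1.495, -1.45, 0.9641)  len=0.5621
  (v0,v3,v2) [-+-] → (-1.495, 0.904819, 0.9641)–(-1.495, 1.45, 0.9641)  len=0.5452
  (v5,v1,v4) [++-] → (-0.932899, -1.45, 0.9641)–(1.495, -1.45, 0.9641)  len=2.4279
  (v3,v7,v2) [++-] → (0.932899, 1.45, 0.9641)–(-1.495, 1.45, 0.9641)  len=2.4279
  (v2,v7,v6) [-+-] → (0.932899, 1.45, 0.9641)–(1.495, 1.45, 0.9641)  len=0.5621
  (v6,v5,v4) [-+-] → (1.495, -0.904819, 0.9641)–(1.495, -1.45, 0.9641)  len=0.5452
  (v7,v5,v6) [++-] → (1.495, -0.904819, 0.9641)–(1.495, 1.45, 0.9641)  len=2.3548

Chained into 1 loop(s):
  loop 1: 8 segments, perimeter = 11.7800
Total perimeter = 11.780

loops=1 perimeter=11.780


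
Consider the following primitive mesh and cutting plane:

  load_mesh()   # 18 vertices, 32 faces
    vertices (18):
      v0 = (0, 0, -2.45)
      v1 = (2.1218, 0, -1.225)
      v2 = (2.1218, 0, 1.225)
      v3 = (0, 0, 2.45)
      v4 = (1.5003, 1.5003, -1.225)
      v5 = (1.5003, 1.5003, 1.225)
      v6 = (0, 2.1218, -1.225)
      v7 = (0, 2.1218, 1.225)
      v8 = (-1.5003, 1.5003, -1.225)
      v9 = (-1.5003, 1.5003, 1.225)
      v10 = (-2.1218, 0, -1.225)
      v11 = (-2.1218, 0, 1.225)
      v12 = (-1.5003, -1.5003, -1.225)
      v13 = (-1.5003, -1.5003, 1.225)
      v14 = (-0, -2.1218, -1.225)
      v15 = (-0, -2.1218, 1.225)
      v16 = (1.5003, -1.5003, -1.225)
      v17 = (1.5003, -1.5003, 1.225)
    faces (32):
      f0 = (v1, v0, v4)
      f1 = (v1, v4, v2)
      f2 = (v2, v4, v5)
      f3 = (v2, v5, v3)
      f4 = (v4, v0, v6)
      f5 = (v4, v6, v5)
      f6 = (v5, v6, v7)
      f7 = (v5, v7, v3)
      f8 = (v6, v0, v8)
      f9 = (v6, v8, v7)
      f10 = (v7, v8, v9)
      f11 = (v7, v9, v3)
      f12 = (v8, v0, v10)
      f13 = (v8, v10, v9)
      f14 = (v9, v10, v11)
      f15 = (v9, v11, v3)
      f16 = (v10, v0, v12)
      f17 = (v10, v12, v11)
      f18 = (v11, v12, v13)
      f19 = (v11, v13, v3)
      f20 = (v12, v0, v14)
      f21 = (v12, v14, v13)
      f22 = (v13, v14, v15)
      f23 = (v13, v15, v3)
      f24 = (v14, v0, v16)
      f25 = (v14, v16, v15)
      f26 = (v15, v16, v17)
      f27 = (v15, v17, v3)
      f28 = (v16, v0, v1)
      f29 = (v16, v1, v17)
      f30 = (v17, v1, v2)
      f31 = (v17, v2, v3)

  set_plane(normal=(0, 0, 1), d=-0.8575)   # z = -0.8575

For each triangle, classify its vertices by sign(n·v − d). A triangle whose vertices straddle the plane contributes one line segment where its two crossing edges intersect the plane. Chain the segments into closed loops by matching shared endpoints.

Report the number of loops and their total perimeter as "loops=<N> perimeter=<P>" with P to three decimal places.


Straddling triangles (16 of 32):
  (v1,v4,v2) [--+] → (1.59353, 1.27526, -0.8575)–(2.1218, 0, -0.8575)  len=1.3803
  (v2,v4,v5) [+-+] → (1.59353, 1.27526, -0.8575)–(1.5003, 1.5003, -0.8575)  len=0.2436
  (v4,v6,v5) [--+] → (0.225045, 2.02858, -0.8575)–(1.5003, 1.5003, -0.8575)  len=1.3803
  (v5,v6,v7) [+-+] → (0.225045, 2.02858, -0.8575)–(0, 2.1218, -0.8575)  len=0.2436
  (v6,v8,v7) [--+] → (-1.27526, 1.59353, -0.8575)–(0, 2.1218, -0.8575)  len=1.3803
  (v7,v8,v9) [+-+] → (-1.27526, 1.59353, -0.8575)–(-1.5003, 1.5003, -0.8575)  len=0.2436
  (v8,v10,v9) [--+] → (-2.02858, 0.225045, -0.8575)–(-1.5003, 1.5003, -0.8575)  len=1.3803
  (v9,v10,v11) [+-+] → (-2.02858, 0.225045, -0.8575)–(-2.1218, 0, -0.8575)  len=0.2436
  (v10,v12,v11) [--+] → (-1.59353, -1.27526, -0.8575)–(-2.1218, 0, -0.8575)  len=1.3803
  (v11,v12,v13) [+-+] → (-1.59353, -1.27526, -0.8575)–(-1.5003, -1.5003, -0.8575)  len=0.2436
  (v12,v14,v13) [--+] → (-0.225045, -2.02858, -0.8575)–(-1.5003, -1.5003, -0.8575)  len=1.3803
  (v13,v14,v15) [+-+] → (-0.225045, -2.02858, -0.8575)–(0, -2.1218, -0.8575)  len=0.2436
  (v14,v16,v15) [--+] → (1.27526, -1.59353, -0.8575)–(0, -2.1218, -0.8575)  len=1.3803
  (v15,v16,v17) [+-+] → (1.27526, -1.59353, -0.8575)–(1.5003, -1.5003, -0.8575)  len=0.2436
  (v16,v1,v17) [--+] → (2.02858, -0.225045, -0.8575)–(1.5003, -1.5003, -0.8575)  len=1.3803
  (v17,v1,v2) [+-+] → (2.02858, -0.225045, -0.8575)–(2.1218, 0, -0.8575)  len=0.2436

Chained into 1 loop(s):
  loop 1: 16 segments, perimeter = 12.9915
Total perimeter = 12.991

loops=1 perimeter=12.991


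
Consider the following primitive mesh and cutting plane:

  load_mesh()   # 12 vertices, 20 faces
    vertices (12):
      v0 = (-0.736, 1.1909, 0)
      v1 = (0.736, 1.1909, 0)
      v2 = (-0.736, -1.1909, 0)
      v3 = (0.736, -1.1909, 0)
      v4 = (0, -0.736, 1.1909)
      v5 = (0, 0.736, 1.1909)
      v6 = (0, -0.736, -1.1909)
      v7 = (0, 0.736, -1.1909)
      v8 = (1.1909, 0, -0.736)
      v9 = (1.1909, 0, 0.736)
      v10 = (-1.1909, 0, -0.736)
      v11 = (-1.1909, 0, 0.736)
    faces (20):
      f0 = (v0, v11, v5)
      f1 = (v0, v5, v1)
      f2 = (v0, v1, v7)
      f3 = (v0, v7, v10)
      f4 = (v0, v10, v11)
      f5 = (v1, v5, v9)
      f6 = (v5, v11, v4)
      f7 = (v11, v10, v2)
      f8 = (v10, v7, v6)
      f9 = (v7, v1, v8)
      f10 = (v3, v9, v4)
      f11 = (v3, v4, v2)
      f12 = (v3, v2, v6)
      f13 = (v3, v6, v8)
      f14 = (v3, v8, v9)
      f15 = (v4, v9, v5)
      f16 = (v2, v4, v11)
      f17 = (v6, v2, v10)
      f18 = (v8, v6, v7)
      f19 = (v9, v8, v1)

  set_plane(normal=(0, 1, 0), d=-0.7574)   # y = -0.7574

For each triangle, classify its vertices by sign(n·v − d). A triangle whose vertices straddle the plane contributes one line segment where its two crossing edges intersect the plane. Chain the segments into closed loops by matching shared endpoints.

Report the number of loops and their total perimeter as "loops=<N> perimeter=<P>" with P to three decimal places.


loops=1 perimeter=6.114

Straddling triangles (8 of 20):
  (v11,v10,v2) [++-] → (-0.901588, -0.7574, -0.267912)–(-0.901588, -0.7574, 0.267912)  len=0.5358
  (v3,v9,v4) [-++] → (0.901588, -0.7574, 0.267912)–(0.0346239, -0.7574, 1.13488)  len=1.2261
  (v3,v4,v2) [-+-] → (0.0346239, -0.7574, 1.13488)–(-0.0346239, -0.7574, 1.13488)  len=0.0692
  (v3,v2,v6) [--+] → (-0.0346239, -0.7574, -1.13488)–(0.0346239, -0.7574, -1.13488)  len=0.0692
  (v3,v6,v8) [-++] → (0.0346239, -0.7574, -1.13488)–(0.901588, -0.7574, -0.267912)  len=1.2261
  (v3,v8,v9) [-++] → (0.901588, -0.7574, -0.267912)–(0.901588, -0.7574, 0.267912)  len=0.5358
  (v2,v4,v11) [-++] → (-0.0346239, -0.7574, 1.13488)–(-0.901588, -0.7574, 0.267912)  len=1.2261
  (v6,v2,v10) [+-+] → (-0.0346239, -0.7574, -1.13488)–(-0.901588, -0.7574, -0.267912)  len=1.2261

Chained into 1 loop(s):
  loop 1: 8 segments, perimeter = 6.1144
Total perimeter = 6.114
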